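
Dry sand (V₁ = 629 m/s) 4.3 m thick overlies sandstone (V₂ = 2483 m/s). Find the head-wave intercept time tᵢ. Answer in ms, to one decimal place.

13.2 ms

θ_c = arcsin(V₁/V₂) = arcsin(629/2483) = 14.67°; cos θ_c = 0.9674.
tᵢ = 2h·cos θ_c / V₁ = 2·4.3·0.9674 / 629 = 0.01323 s.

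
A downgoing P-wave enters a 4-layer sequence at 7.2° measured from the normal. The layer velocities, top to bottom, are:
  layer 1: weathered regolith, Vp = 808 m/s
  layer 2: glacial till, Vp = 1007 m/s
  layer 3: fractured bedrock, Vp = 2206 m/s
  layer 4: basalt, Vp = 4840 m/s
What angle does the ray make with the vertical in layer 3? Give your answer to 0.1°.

Snell's law across each interface conserves sin θ / V, so sin θ_3 = V_3·sin θ₁/V₁.
sin θ_3 = 2206 × sin 7.2° / 808 = 0.3422.
θ_3 = 20.01° from the vertical.

20.0°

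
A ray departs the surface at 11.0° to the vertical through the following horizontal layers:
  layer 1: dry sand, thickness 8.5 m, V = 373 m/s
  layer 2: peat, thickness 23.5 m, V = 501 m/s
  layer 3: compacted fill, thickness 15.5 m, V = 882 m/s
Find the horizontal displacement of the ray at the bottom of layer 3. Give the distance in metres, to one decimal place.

15.7 m

p = sin θ₁/V₁ = sin 11.0°/373 = 5.1155e-04 s/m is conserved through the stack.
Layer 1: θ = 11.00°; offset = 8.5·tan 11.00° = 1.652 m.
Layer 2: sin θ = p·501 = 0.2563 → θ = 14.85°; offset = 23.5·tan 14.85° = 6.231 m.
Layer 3: sin θ = p·882 = 0.4512 → θ = 26.82°; offset = 15.5·tan 26.82° = 7.836 m.
Σ offsets = 15.720 m.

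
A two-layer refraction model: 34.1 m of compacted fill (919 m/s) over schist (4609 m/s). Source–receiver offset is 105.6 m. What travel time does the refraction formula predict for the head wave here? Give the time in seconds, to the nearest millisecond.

0.096 s

t = x/V₂ + 2h·√(V₂²−V₁²)/(V₁V₂).
√(V₂²−V₁²) = √(4609²−919²) = 4516.4 m/s; delay term = 2·34.1·4516.4/(919·4609) = 0.07272 s.
t = 105.6/4609 + 0.07272 = 0.09563 s.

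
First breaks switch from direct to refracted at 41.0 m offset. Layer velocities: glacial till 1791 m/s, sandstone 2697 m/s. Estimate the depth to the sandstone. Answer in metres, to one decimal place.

x_cross = 2h·√((V₂+V₁)/(V₂−V₁)) → h = x_cross / (2·√((V₂+V₁)/(V₂−V₁))).
√((V₂+V₁)/(V₂−V₁)) = √((2697+1791)/(2697−1791)) = 2.2257.
h = 41.0 / (2·2.2257) = 9.21 m.

9.2 m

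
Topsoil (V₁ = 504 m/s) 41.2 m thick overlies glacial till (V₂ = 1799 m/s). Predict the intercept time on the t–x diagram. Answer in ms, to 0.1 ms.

156.9 ms

tᵢ = 2h·√(V₂²−V₁²)/(V₁V₂).
√(V₂²−V₁²) = √(1799²−504²) = 1727.0 m/s.
tᵢ = 2·41.2·1727.0/(504·1799) = 0.15694 s.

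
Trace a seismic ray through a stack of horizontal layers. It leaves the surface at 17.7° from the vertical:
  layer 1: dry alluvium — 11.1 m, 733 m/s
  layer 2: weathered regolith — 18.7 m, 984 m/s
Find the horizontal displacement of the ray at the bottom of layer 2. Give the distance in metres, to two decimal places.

Ray parameter p = sin 17.7° / 733 m/s = 4.1478e-04 s/m.
Layer 1: θ = 17.70°; offset = 11.1·tan 17.70° = 3.5425 m.
Layer 2: sin θ = p·984 = 0.4081 → θ = 24.09°; offset = 18.7·tan 24.09° = 8.3603 m.
Summing the layer offsets gives 11.9028 m.

11.90 m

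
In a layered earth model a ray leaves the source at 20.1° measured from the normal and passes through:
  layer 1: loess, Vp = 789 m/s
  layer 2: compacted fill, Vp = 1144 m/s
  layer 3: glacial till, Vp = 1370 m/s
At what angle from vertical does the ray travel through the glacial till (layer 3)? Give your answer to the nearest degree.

Snell's law across each interface conserves sin θ / V, so sin θ_3 = V_3·sin θ₁/V₁.
sin θ_3 = 1370 × sin 20.1° / 789 = 0.5967.
θ_3 = arcsin 0.5967 = 36.64°.

37°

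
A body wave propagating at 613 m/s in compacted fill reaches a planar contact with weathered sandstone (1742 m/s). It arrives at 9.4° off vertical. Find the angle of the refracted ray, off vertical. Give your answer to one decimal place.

sin θ₁/V₁ = sin θ₂/V₂ ⇒ sin θ₂ = 1742·sin 9.4°/613 = 1742·0.1633/613 = 0.4641.
θ₂ = sin⁻¹(0.4641) = 27.65° (from vertical).

27.7°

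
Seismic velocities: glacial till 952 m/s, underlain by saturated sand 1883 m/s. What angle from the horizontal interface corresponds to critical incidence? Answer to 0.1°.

Critical incidence: sin θ_c = V₁/V₂ = 952/1883 = 0.5056.
θ_c = arcsin 0.5056 = 30.37°.
Measured from the interface: 90° − 30.37° = 59.63°.

59.6°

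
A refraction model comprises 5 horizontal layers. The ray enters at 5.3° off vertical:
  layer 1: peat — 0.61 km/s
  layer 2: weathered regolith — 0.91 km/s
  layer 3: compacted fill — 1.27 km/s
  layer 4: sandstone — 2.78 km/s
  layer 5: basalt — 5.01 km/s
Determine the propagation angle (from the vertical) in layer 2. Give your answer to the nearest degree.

8°

Ray parameter p = sin 5.3° / 0.61 = 1.5143e-01 s/km.
sin θ_2 = p·V_2 = 1.5143e-01 × 0.91 = 0.1378.
θ_2 = 7.92° from the vertical.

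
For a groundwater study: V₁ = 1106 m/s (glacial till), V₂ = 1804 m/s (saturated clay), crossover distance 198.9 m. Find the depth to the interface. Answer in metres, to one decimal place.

x_cross = 2h·√((V₂+V₁)/(V₂−V₁)) → h = x_cross / (2·√((V₂+V₁)/(V₂−V₁))).
√((V₂+V₁)/(V₂−V₁)) = √((1804+1106)/(1804−1106)) = 2.0418.
h = 198.9 / (2·2.0418) = 48.71 m.

48.7 m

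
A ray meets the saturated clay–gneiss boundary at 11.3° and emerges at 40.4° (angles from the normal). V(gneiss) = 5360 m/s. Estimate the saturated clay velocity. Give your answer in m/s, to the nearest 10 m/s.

1620 m/s

Snell's law: sin 11.3°/V₁ = sin 40.4°/V₂.
V₁ = V₂·sin 11.3°/sin 40.4° = 5360 × 0.3023 = 1620.49 m/s.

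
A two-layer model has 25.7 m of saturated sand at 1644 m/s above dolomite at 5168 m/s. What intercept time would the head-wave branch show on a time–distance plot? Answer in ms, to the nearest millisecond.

30 ms

tᵢ = 2h·√(V₂²−V₁²)/(V₁V₂).
√(V₂²−V₁²) = √(5168²−1644²) = 4899.5 m/s.
tᵢ = 2·25.7·4899.5/(1644·5168) = 0.02964 s.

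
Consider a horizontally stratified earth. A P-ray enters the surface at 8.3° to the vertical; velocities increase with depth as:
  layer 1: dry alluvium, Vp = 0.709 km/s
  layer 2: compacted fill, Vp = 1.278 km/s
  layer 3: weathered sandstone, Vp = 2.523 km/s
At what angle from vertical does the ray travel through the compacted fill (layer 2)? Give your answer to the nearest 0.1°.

Ray parameter p = sin 8.3° / 0.709 = 2.0361e-01 s/km.
sin θ_2 = p·V_2 = 2.0361e-01 × 1.278 = 0.2602.
θ_2 = arcsin 0.2602 = 15.08°.

15.1°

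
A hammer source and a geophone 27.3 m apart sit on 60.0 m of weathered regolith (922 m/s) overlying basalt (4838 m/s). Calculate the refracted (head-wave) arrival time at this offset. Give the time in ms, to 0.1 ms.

θ_c = arcsin(V₁/V₂) = arcsin(922/4838) = 10.99°, cos θ_c = 0.9817.
Intercept time tᵢ = 2h cos θ_c / V₁ = 2·60.0·0.9817/922 = 0.12777 s.
t = x/V₂ + tᵢ = 27.3/4838 + 0.12777 = 0.13341 s.

133.4 ms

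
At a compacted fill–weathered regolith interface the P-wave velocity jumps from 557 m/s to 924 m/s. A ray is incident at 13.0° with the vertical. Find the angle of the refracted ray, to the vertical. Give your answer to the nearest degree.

Snell's law: sin θ₂ = (V₂/V₁)·sin θ₁ = (924/557)·sin 13.0° = 0.3732.
θ₂ = arcsin 0.3732 = 21.91° from the normal.

22°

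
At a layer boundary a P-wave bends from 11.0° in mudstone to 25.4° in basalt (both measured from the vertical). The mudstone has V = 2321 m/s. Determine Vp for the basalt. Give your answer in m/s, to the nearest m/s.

sin 11.0° = 0.1908; sin 25.4° = 0.4289.
V₂ = V₁·(sin θ₂/sin θ₁) = 2321·(0.4289/0.1908) = 5217.57 m/s.

5218 m/s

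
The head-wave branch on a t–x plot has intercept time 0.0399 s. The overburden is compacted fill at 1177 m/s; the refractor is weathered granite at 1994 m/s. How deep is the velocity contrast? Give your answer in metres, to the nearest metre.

29 m

θ_c = arcsin(1177/1994) = 36.18°; cos θ_c = 0.8072.
tᵢ = 2h cos θ_c/V₁ ⇒ h = tᵢ·V₁/(2 cos θ_c) = 0.0399·1177/(2·0.8072) = 29.09 m.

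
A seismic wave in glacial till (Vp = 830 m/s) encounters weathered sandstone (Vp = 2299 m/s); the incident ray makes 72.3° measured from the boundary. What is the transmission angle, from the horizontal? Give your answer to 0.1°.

32.6°

Angle from the normal: 90° − 72.3° = 17.7°.
sin θ₁/V₁ = sin θ₂/V₂ ⇒ sin θ₂ = 2299·sin 17.7°/830 = 2299·0.3040/830 = 0.8421.
θ₂ = arcsin 0.8421 = 57.37° from the normal.
From the interface: 90° − 57.37° = 32.63°.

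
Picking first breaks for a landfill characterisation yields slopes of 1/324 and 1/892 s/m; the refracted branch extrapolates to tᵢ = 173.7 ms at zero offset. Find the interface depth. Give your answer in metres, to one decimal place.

h = tᵢ·V₁·V₂ / (2·√(V₂²−V₁²)).
√(V₂²−V₁²) = √(892² − 324²) = 831.1 m/s.
h = 0.1737 s × 324 × 892 / (2 × 831.1) = 30.20 m.

30.2 m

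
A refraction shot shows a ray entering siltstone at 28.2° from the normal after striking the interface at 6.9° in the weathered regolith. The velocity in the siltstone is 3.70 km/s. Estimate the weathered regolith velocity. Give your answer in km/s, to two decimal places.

Snell's law: sin 6.9°/V₁ = sin 28.2°/V₂.
V₁ = V₂·sin 6.9°/sin 28.2° = 3.70 × 0.2542 = 0.94 km/s.

0.94 km/s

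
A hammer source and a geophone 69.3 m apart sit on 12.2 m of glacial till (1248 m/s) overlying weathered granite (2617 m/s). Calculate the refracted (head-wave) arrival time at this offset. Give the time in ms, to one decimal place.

t = x/V₂ + 2h·√(V₂²−V₁²)/(V₁V₂).
√(V₂²−V₁²) = √(2617²−1248²) = 2300.3 m/s; delay term = 2·12.2·2300.3/(1248·2617) = 0.01718 s.
t = 69.3/2617 + 0.01718 = 0.04367 s.

43.7 ms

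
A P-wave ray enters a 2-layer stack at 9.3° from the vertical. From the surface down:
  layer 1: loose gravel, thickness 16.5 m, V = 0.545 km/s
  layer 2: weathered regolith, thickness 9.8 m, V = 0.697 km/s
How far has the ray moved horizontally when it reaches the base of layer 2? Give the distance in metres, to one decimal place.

4.8 m

Apply Snell's law at each interface; in layer i the horizontal offset is hᵢ·tan θᵢ.
Layer 1: θ = 9.30°; offset = 16.5·tan 9.30° = 2.702 m.
Layer 2: sin θ = 0.697·sin 9.3°/0.545 = 0.2067, θ = 11.93°; offset = 9.8·tan 11.93° = 2.070 m.
Σ offsets = 4.772 m.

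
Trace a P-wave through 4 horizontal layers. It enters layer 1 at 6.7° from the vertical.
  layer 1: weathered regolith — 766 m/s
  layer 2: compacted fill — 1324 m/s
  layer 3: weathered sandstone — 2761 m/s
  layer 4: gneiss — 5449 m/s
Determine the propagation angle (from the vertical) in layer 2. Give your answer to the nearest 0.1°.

Snell's law across each interface conserves sin θ / V, so sin θ_2 = V_2·sin θ₁/V₁.
sin θ_2 = 1324 × sin 6.7° / 766 = 0.2017.
θ_2 = 11.63° from the vertical.

11.6°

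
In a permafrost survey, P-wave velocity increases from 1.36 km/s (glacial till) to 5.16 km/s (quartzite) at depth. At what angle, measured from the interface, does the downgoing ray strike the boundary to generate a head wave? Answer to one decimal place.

Critical incidence: sin θ_c = V₁/V₂ = 1.36/5.16 = 0.2636.
θ_c = arcsin 0.2636 = 15.28°.
Measured from the interface: 90° − 15.28° = 74.72°.

74.7°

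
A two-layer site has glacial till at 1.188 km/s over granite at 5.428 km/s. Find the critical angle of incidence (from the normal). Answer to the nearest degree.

13°

Critical incidence: sin θ_c = V₁/V₂ = 1.188/5.428 = 0.2189.
θ_c = arcsin 0.2189 = 12.64°.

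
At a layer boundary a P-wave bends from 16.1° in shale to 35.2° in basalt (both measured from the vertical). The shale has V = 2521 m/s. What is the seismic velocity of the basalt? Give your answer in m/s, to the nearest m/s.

5240 m/s

sin 16.1° = 0.2773; sin 35.2° = 0.5764.
V₂ = V₁·(sin θ₂/sin θ₁) = 2521·(0.5764/0.2773) = 5240.21 m/s.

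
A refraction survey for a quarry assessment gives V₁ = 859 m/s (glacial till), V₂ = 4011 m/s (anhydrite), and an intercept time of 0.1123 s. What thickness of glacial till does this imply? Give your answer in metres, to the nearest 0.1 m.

θ_c = arcsin(859/4011) = 12.37°; cos θ_c = 0.9768.
tᵢ = 2h cos θ_c/V₁ ⇒ h = tᵢ·V₁/(2 cos θ_c) = 0.1123·859/(2·0.9768) = 49.38 m.

49.4 m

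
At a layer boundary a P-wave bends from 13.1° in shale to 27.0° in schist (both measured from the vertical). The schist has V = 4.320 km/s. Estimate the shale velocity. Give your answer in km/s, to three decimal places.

Snell's law: sin 13.1°/V₁ = sin 27.0°/V₂.
V₁ = V₂·sin 13.1°/sin 27.0° = 4.320 × 0.4992 = 2.157 km/s.

2.157 km/s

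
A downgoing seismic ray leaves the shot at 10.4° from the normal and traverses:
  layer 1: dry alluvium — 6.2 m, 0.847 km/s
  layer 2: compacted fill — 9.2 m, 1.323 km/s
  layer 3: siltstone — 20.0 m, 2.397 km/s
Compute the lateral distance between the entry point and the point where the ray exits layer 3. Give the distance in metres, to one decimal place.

15.7 m

Apply Snell's law at each interface; in layer i the horizontal offset is hᵢ·tan θᵢ.
Layer 1: θ = 10.40°; offset = 6.2·tan 10.40° = 1.138 m.
Layer 2: sin θ = 1.323·sin 10.4°/0.847 = 0.2820, θ = 16.38°; offset = 9.2·tan 16.38° = 2.704 m.
Layer 3: sin θ = 2.397·sin 10.4°/0.847 = 0.5109, θ = 30.72°; offset = 20.0·tan 30.72° = 11.885 m.
Summing the layer offsets gives 15.727 m.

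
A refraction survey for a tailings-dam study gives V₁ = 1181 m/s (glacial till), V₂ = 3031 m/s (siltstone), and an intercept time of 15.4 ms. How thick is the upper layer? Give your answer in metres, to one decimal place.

θ_c = arcsin(1181/3031) = 22.93°; cos θ_c = 0.9210.
tᵢ = 2h cos θ_c/V₁ ⇒ h = tᵢ·V₁/(2 cos θ_c) = 0.0154·1181/(2·0.9210) = 9.87 m.

9.9 m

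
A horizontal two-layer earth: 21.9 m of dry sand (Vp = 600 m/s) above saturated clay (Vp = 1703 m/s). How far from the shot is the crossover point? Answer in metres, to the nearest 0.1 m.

63.3 m

θ_c = arcsin(600/1703) = 20.63°, so cos θ_c = 0.9359 and tᵢ = 2h cos θ_c/V₁ = 0.0683 s.
At crossover x/V₁ = x/V₂ + tᵢ ⇒ x = tᵢ/(1/V₁ − 1/V₂) = 0.06832/(1.6667e-03 − 5.8720e-04) = 63.29 m.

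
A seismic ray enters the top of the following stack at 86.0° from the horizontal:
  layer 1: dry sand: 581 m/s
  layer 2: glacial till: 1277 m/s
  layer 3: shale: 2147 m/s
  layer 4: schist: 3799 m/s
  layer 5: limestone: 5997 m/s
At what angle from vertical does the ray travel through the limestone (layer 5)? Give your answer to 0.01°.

46.06°

From the normal: θ₁ = 90° − 86.0° = 4.0°.
Ray parameter p = sin 4.0° / 581 = 1.2006e-04 s/m.
sin θ_5 = p·V_5 = 1.2006e-04 × 5997 = 0.7200.
θ_5 = arcsin 0.7200 = 46.06°.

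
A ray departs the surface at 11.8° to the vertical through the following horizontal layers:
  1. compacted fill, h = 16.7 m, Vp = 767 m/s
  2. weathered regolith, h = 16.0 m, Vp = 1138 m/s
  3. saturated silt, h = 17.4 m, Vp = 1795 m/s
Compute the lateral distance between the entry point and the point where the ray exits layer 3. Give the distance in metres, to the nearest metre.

18 m

p = sin θ₁/V₁ = sin 11.8°/767 = 2.6662e-04 s/m is conserved through the stack.
Layer 1: θ = 11.80°; offset = 16.7·tan 11.80° = 3.489 m.
Layer 2: sin θ = p·1138 = 0.3034 → θ = 17.66°; offset = 16.0·tan 17.66° = 5.095 m.
Layer 3: sin θ = p·1795 = 0.4786 → θ = 28.59°; offset = 17.4·tan 28.59° = 9.484 m.
Summing the layer offsets gives 18.067 m.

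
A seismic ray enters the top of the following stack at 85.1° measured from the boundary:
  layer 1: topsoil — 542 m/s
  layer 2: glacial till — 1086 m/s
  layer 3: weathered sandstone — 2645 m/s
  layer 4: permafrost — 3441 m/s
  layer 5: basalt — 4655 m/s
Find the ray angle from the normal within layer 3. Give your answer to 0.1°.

From the normal: θ₁ = 90° − 85.1° = 4.9°.
Ray parameter p = sin 4.9° / 542 = 1.5760e-04 s/m.
sin θ_3 = p·V_3 = 1.5760e-04 × 2645 = 0.4168.
θ_3 = arcsin 0.4168 = 24.64°.

24.6°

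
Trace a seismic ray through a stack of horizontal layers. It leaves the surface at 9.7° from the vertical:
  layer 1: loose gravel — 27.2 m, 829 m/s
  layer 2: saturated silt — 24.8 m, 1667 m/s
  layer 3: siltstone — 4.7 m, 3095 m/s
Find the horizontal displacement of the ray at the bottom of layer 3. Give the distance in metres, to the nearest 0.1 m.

Apply Snell's law at each interface; in layer i the horizontal offset is hᵢ·tan θᵢ.
Layer 1: θ = 9.70°; offset = 27.2·tan 9.70° = 4.649 m.
Layer 2: sin θ = 1667·sin 9.7°/829 = 0.3388, θ = 19.80°; offset = 24.8·tan 19.80° = 8.931 m.
Layer 3: sin θ = 3095·sin 9.7°/829 = 0.6290, θ = 38.98°; offset = 4.7·tan 38.98° = 3.803 m.
Σ offsets = 17.383 m.

17.4 m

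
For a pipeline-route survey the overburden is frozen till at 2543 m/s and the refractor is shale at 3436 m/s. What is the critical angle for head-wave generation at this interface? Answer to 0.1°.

Critical incidence: sin θ_c = V₁/V₂ = 2543/3436 = 0.7401.
θ_c = arcsin 0.7401 = 47.74°.

47.7°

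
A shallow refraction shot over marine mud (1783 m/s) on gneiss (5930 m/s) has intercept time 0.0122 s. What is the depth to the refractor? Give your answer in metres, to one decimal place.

11.4 m

θ_c = arcsin(1783/5930) = 17.50°; cos θ_c = 0.9537.
tᵢ = 2h cos θ_c/V₁ ⇒ h = tᵢ·V₁/(2 cos θ_c) = 0.0122·1783/(2·0.9537) = 11.40 m.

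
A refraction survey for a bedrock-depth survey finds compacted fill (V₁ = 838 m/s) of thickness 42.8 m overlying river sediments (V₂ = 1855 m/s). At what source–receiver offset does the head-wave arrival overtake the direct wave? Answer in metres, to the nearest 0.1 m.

139.3 m

θ_c = arcsin(838/1855) = 26.86°, so cos θ_c = 0.8921 and tᵢ = 2h cos θ_c/V₁ = 0.0911 s.
At crossover x/V₁ = x/V₂ + tᵢ ⇒ x = tᵢ/(1/V₁ − 1/V₂) = 0.09113/(1.1933e-03 − 5.3908e-04) = 139.29 m.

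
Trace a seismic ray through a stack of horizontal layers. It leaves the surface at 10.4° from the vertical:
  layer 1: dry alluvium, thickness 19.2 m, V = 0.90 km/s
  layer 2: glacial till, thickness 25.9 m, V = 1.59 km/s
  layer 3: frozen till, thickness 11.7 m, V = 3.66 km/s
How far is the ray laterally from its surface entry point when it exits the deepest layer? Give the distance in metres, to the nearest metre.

25 m

p = sin θ₁/V₁ = sin 10.4°/0.90 = 2.0058e-01 s/km is conserved through the stack.
Layer 1: θ = 10.40°; offset = 19.2·tan 10.40° = 3.524 m.
Layer 2: sin θ = p·1.59 = 0.3189 → θ = 18.60°; offset = 25.9·tan 18.60° = 8.715 m.
Layer 3: sin θ = p·3.66 = 0.7341 → θ = 47.23°; offset = 11.7·tan 47.23° = 12.649 m.
Summing the layer offsets gives 24.888 m.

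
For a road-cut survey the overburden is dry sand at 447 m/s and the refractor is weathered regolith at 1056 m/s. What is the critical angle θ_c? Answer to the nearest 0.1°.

25.0°

Critical incidence: sin θ_c = V₁/V₂ = 447/1056 = 0.4233.
θ_c = arcsin 0.4233 = 25.04°.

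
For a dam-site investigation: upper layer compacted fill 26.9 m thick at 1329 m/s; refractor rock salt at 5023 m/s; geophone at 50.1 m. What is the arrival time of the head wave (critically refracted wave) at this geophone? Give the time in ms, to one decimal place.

θ_c = arcsin(V₁/V₂) = arcsin(1329/5023) = 15.34°, cos θ_c = 0.9644.
Intercept time tᵢ = 2h cos θ_c / V₁ = 2·26.9·0.9644/1329 = 0.03904 s.
t = x/V₂ + tᵢ = 50.1/5023 + 0.03904 = 0.04901 s.

49.0 ms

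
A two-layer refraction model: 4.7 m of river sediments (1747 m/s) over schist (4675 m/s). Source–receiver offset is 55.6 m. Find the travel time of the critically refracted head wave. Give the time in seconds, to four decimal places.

0.0169 s

θ_c = arcsin(V₁/V₂) = arcsin(1747/4675) = 21.94°, cos θ_c = 0.9276.
Intercept time tᵢ = 2h cos θ_c / V₁ = 2·4.7·0.9276/1747 = 0.00499 s.
t = x/V₂ + tᵢ = 55.6/4675 + 0.00499 = 0.01688 s.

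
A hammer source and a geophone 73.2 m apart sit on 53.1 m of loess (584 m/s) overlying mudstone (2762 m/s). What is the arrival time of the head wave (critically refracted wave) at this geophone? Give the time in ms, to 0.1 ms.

t = x/V₂ + 2h·√(V₂²−V₁²)/(V₁V₂).
√(V₂²−V₁²) = √(2762²−584²) = 2699.6 m/s; delay term = 2·53.1·2699.6/(584·2762) = 0.17774 s.
t = 73.2/2762 + 0.17774 = 0.20424 s.

204.2 ms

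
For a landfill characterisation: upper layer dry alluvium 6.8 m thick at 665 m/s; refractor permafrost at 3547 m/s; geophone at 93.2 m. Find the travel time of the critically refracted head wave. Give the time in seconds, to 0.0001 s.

0.0464 s

t = x/V₂ + 2h·√(V₂²−V₁²)/(V₁V₂).
√(V₂²−V₁²) = √(3547²−665²) = 3484.1 m/s; delay term = 2·6.8·3484.1/(665·3547) = 0.02009 s.
t = 93.2/3547 + 0.02009 = 0.04636 s.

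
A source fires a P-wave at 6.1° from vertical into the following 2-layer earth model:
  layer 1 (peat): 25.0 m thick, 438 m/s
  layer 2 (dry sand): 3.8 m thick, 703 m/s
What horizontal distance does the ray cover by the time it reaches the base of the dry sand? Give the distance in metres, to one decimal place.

Apply Snell's law at each interface; in layer i the horizontal offset is hᵢ·tan θᵢ.
Layer 1: θ = 6.10°; offset = 25.0·tan 6.10° = 2.672 m.
Layer 2: sin θ = 703·sin 6.1°/438 = 0.1706, θ = 9.82°; offset = 3.8·tan 9.82° = 0.658 m.
Total horizontal offset = 3.329 m.

3.3 m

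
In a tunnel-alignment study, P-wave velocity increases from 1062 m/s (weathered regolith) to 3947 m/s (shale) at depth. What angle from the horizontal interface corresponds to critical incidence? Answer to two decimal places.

74.39°

Critical incidence: sin θ_c = V₁/V₂ = 1062/3947 = 0.2691.
θ_c = arcsin 0.2691 = 15.61°.
Measured from the interface: 90° − 15.61° = 74.39°.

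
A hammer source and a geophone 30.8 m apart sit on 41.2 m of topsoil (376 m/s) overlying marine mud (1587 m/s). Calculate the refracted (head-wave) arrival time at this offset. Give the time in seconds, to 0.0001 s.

θ_c = arcsin(V₁/V₂) = arcsin(376/1587) = 13.71°, cos θ_c = 0.9715.
Intercept time tᵢ = 2h cos θ_c / V₁ = 2·41.2·0.9715/376 = 0.21291 s.
t = x/V₂ + tᵢ = 30.8/1587 + 0.21291 = 0.23232 s.

0.2323 s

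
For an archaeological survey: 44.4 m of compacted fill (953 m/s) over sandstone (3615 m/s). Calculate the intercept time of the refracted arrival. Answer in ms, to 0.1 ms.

89.9 ms

θ_c = arcsin(V₁/V₂) = arcsin(953/3615) = 15.29°; cos θ_c = 0.9646.
tᵢ = 2h·cos θ_c / V₁ = 2·44.4·0.9646 / 953 = 0.08988 s.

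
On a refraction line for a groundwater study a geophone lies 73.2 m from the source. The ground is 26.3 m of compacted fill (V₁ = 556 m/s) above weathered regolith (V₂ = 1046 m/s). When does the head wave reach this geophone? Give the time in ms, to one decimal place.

150.1 ms

t = x/V₂ + 2h·√(V₂²−V₁²)/(V₁V₂).
√(V₂²−V₁²) = √(1046²−556²) = 886.0 m/s; delay term = 2·26.3·886.0/(556·1046) = 0.08013 s.
t = 73.2/1046 + 0.08013 = 0.15011 s.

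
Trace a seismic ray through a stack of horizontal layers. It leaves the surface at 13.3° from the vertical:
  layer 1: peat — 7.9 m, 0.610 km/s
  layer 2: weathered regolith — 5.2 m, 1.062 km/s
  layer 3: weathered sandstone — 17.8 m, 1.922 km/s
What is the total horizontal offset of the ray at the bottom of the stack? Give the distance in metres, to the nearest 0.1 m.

22.9 m

Apply Snell's law at each interface; in layer i the horizontal offset is hᵢ·tan θᵢ.
Layer 1: θ = 13.30°; offset = 7.9·tan 13.30° = 1.867 m.
Layer 2: sin θ = 1.062·sin 13.3°/0.610 = 0.4005, θ = 23.61°; offset = 5.2·tan 23.61° = 2.273 m.
Layer 3: sin θ = 1.922·sin 13.3°/0.610 = 0.7248, θ = 46.46°; offset = 17.8·tan 46.46° = 18.728 m.
Total horizontal offset = 22.869 m.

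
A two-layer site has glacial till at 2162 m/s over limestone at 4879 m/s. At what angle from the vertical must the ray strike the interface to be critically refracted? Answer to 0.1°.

26.3°

Critical incidence: sin θ_c = V₁/V₂ = 2162/4879 = 0.4431.
θ_c = arcsin 0.4431 = 26.30°.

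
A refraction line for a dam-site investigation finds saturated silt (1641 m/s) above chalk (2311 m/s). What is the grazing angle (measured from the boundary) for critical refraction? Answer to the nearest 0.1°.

44.8°

At critical incidence the refracted ray runs along the interface (θ₂ = 90°), so sin θ_c = V₁/V₂.
θ_c = arcsin(1641/2311) = arcsin 0.7101 = 45.24°.
Measured from the interface: 90° − 45.24° = 44.76°.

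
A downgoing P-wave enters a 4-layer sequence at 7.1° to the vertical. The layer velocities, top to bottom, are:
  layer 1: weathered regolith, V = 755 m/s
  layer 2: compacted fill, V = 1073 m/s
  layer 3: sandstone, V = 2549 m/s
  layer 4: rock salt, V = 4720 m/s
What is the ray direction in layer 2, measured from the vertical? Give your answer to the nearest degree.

10°

Ray parameter p = sin 7.1° / 755 = 1.6371e-04 s/m.
sin θ_2 = p·V_2 = 1.6371e-04 × 1073 = 0.1757.
θ_2 = 10.12° from the vertical.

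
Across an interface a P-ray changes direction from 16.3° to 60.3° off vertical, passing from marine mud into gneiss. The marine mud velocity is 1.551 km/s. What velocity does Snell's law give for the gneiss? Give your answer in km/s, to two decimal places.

sin 16.3° = 0.2807; sin 60.3° = 0.8686.
V₂ = V₁·(sin θ₂/sin θ₁) = 1.551·(0.8686/0.2807) = 4.80 km/s.

4.80 km/s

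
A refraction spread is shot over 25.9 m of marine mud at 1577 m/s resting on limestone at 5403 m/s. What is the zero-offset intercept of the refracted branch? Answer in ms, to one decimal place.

31.4 ms

θ_c = arcsin(V₁/V₂) = arcsin(1577/5403) = 16.97°; cos θ_c = 0.9565.
tᵢ = 2h·cos θ_c / V₁ = 2·25.9·0.9565 / 1577 = 0.03142 s.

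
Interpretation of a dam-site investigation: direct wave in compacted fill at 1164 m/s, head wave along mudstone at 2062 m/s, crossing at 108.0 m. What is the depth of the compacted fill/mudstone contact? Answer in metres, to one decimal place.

h = (x_cross/2)·√((V₂−V₁)/(V₂+V₁)).
(V₂−V₁)/(V₂+V₁) = (2062−1164)/(2062+1164) = 0.2784; √ = 0.5276.
h = (108.0/2)·0.5276 = 28.49 m.

28.5 m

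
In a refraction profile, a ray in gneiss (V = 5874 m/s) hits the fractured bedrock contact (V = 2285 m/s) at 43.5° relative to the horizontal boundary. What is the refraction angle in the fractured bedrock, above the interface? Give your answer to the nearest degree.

Convert to the normal: θ₁ = 90° − 43.5° = 46.5°.
sin θ₁/V₁ = sin θ₂/V₂ ⇒ sin θ₂ = 2285·sin 46.5°/5874 = 2285·0.7254/5874 = 0.2822.
θ₂ = arcsin 0.2822 = 16.39° from the normal.
From the interface: 90° − 16.39° = 73.61°.

74°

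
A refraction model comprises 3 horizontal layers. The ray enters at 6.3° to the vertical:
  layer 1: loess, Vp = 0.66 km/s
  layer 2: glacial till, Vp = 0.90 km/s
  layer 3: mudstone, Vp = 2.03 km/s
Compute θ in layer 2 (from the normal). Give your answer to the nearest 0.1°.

Ray parameter p = sin 6.3° / 0.66 = 1.6626e-01 s/km.
sin θ_2 = p·V_2 = 1.6626e-01 × 0.90 = 0.1496.
θ_2 = 8.61° from the vertical.

8.6°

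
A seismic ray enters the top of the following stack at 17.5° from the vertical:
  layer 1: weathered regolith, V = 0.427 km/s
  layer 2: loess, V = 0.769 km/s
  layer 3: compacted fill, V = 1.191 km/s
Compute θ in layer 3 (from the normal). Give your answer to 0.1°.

Snell's law across each interface conserves sin θ / V, so sin θ_3 = V_3·sin θ₁/V₁.
sin θ_3 = 1.191 × sin 17.5° / 0.427 = 0.8387.
θ_3 = 57.01° from the vertical.

57.0°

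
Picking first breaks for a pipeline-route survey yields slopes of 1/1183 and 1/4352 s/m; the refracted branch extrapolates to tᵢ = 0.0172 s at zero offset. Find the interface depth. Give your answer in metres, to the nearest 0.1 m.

10.6 m

h = tᵢ·V₁·V₂ / (2·√(V₂²−V₁²)).
√(V₂²−V₁²) = √(4352² − 1183²) = 4188.1 m/s.
h = 0.0172 s × 1183 × 4352 / (2 × 4188.1) = 10.57 m.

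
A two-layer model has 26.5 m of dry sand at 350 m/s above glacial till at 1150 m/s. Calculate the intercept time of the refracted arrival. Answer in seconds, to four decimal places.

θ_c = arcsin(V₁/V₂) = arcsin(350/1150) = 17.72°; cos θ_c = 0.9526.
tᵢ = 2h·cos θ_c / V₁ = 2·26.5·0.9526 / 350 = 0.14424 s.

0.1442 s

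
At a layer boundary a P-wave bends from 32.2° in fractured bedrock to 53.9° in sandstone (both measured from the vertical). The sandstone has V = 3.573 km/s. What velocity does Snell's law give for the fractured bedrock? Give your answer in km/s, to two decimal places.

sin 32.2° = 0.5329; sin 53.9° = 0.8080.
V₁ = V₂·(sin θ₁/sin θ₂) = 3.573·(0.5329/0.8080) = 2.36 km/s.

2.36 km/s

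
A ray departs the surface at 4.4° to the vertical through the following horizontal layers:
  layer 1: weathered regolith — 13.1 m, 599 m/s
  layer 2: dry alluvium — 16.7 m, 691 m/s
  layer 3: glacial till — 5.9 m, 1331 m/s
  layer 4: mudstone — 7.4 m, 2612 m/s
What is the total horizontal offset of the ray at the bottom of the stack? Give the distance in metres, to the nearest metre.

6 m

Apply Snell's law at each interface; in layer i the horizontal offset is hᵢ·tan θᵢ.
Layer 1: θ = 4.40°; offset = 13.1·tan 4.40° = 1.008 m.
Layer 2: sin θ = 691·sin 4.4°/599 = 0.0885, θ = 5.08°; offset = 16.7·tan 5.08° = 1.484 m.
Layer 3: sin θ = 1331·sin 4.4°/599 = 0.1705, θ = 9.82°; offset = 5.9·tan 9.82° = 1.021 m.
Layer 4: sin θ = 2612·sin 4.4°/599 = 0.3345, θ = 19.54°; offset = 7.4·tan 19.54° = 2.627 m.
Σ offsets = 6.139 m.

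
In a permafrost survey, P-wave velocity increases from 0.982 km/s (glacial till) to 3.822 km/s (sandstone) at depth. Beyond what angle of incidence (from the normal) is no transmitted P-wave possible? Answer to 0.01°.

14.89°

Critical incidence: sin θ_c = V₁/V₂ = 0.982/3.822 = 0.2569.
θ_c = arcsin 0.2569 = 14.89°.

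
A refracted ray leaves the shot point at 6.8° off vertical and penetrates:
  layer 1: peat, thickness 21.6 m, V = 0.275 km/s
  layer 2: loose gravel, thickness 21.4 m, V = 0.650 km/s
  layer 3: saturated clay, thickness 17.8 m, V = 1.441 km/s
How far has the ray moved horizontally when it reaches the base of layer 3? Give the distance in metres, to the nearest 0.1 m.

Apply Snell's law at each interface; in layer i the horizontal offset is hᵢ·tan θᵢ.
Layer 1: θ = 6.80°; offset = 21.6·tan 6.80° = 2.576 m.
Layer 2: sin θ = 0.650·sin 6.8°/0.275 = 0.2799, θ = 16.25°; offset = 21.4·tan 16.25° = 6.238 m.
Layer 3: sin θ = 1.441·sin 6.8°/0.275 = 0.6204, θ = 38.35°; offset = 17.8·tan 38.35° = 14.082 m.
Total horizontal offset = 22.896 m.

22.9 m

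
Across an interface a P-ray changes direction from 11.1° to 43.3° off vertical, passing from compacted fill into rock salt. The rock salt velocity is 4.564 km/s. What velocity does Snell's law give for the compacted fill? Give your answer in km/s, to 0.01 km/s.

sin 11.1° = 0.1925; sin 43.3° = 0.6858.
V₁ = V₂·(sin θ₁/sin θ₂) = 4.564·(0.1925/0.6858) = 1.28 km/s.

1.28 km/s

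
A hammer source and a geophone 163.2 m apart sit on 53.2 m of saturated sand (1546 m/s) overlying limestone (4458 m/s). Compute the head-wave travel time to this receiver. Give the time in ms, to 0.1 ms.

101.2 ms

t = x/V₂ + 2h·√(V₂²−V₁²)/(V₁V₂).
√(V₂²−V₁²) = √(4458²−1546²) = 4181.3 m/s; delay term = 2·53.2·4181.3/(1546·4458) = 0.06455 s.
t = 163.2/4458 + 0.06455 = 0.10116 s.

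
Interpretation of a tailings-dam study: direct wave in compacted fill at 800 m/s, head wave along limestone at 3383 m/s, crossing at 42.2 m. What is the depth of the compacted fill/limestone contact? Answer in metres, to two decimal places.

16.58 m

x_cross = 2h·√((V₂+V₁)/(V₂−V₁)) → h = x_cross / (2·√((V₂+V₁)/(V₂−V₁))).
√((V₂+V₁)/(V₂−V₁)) = √((3383+800)/(3383−800)) = 1.2726.
h = 42.2 / (2·1.2726) = 16.58 m.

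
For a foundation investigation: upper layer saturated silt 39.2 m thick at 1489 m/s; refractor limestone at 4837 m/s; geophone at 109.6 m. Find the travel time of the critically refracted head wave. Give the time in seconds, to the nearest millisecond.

θ_c = arcsin(V₁/V₂) = arcsin(1489/4837) = 17.93°, cos θ_c = 0.9514.
Intercept time tᵢ = 2h cos θ_c / V₁ = 2·39.2·0.9514/1489 = 0.05010 s.
t = x/V₂ + tᵢ = 109.6/4837 + 0.05010 = 0.07275 s.

0.073 s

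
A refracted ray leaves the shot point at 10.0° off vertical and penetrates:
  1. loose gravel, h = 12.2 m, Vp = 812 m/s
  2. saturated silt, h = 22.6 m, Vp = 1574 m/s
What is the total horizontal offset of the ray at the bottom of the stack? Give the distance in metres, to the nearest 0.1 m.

10.2 m

p = sin θ₁/V₁ = sin 10.0°/812 = 2.1385e-04 s/m is conserved through the stack.
Layer 1: θ = 10.00°; offset = 12.2·tan 10.00° = 2.151 m.
Layer 2: sin θ = p·1574 = 0.3366 → θ = 19.67°; offset = 22.6·tan 19.67° = 8.079 m.
Summing the layer offsets gives 10.230 m.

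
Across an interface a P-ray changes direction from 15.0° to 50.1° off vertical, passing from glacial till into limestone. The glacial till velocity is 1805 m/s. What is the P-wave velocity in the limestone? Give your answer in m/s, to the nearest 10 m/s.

sin 15.0° = 0.2588; sin 50.1° = 0.7672.
V₂ = V₁·(sin θ₂/sin θ₁) = 1805·(0.7672/0.2588) = 5350.20 m/s.

5350 m/s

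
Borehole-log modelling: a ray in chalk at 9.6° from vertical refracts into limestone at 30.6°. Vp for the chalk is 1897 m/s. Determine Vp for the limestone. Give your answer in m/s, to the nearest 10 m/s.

sin 9.6° = 0.1668; sin 30.6° = 0.5090.
V₂ = V₁·(sin θ₂/sin θ₁) = 1897·(0.5090/0.1668) = 5790.36 m/s.

5790 m/s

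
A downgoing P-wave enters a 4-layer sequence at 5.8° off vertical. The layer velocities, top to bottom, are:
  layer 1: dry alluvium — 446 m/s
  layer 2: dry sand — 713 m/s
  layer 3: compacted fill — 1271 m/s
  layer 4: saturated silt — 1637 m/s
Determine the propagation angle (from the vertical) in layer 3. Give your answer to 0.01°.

16.74°

Ray parameter p = sin 5.8° / 446 = 2.2658e-04 s/m.
sin θ_3 = p·V_3 = 2.2658e-04 × 1271 = 0.2880.
θ_3 = arcsin 0.2880 = 16.74°.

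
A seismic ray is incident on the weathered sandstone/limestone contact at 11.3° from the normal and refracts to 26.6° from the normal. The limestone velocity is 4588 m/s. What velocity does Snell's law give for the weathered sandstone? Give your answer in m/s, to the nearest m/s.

2008 m/s

Snell's law: sin 11.3°/V₁ = sin 26.6°/V₂.
V₁ = V₂·sin 11.3°/sin 26.6° = 4588 × 0.4376 = 2007.78 m/s.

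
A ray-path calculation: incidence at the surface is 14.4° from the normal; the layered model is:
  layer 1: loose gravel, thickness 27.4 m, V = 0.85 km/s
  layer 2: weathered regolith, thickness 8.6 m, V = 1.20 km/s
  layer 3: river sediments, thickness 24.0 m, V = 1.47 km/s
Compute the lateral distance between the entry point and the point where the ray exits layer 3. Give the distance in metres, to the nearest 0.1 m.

21.7 m

Ray parameter p = sin 14.4° / 0.85 km/s = 2.9258e-01 s/km.
Layer 1: θ = 14.40°; offset = 27.4·tan 14.40° = 7.035 m.
Layer 2: sin θ = p·1.20 = 0.3511 → θ = 20.55°; offset = 8.6·tan 20.55° = 3.225 m.
Layer 3: sin θ = p·1.47 = 0.4301 → θ = 25.47°; offset = 24.0·tan 25.47° = 11.434 m.
Total horizontal offset = 21.693 m.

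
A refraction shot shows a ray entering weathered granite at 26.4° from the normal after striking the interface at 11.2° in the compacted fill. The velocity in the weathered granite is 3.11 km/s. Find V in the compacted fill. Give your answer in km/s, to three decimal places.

1.359 km/s

Snell's law: sin 11.2°/V₁ = sin 26.4°/V₂.
V₁ = V₂·sin 11.2°/sin 26.4° = 3.11 × 0.4368 = 1.359 km/s.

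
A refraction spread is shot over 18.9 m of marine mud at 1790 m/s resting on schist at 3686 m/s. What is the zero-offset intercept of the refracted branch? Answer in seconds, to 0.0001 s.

0.0185 s

θ_c = arcsin(V₁/V₂) = arcsin(1790/3686) = 29.05°; cos θ_c = 0.8742.
tᵢ = 2h·cos θ_c / V₁ = 2·18.9·0.8742 / 1790 = 0.01846 s.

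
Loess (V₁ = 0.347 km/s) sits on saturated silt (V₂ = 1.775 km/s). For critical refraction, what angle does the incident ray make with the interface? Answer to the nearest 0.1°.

At critical incidence the refracted ray runs along the interface (θ₂ = 90°), so sin θ_c = V₁/V₂.
θ_c = arcsin(0.347/1.775) = arcsin 0.1955 = 11.27°.
Measured from the interface: 90° − 11.27° = 78.73°.

78.7°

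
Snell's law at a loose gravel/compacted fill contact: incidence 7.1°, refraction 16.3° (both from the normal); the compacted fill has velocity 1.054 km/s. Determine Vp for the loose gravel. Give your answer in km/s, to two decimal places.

0.46 km/s

Snell's law: sin 7.1°/V₁ = sin 16.3°/V₂.
V₁ = V₂·sin 7.1°/sin 16.3° = 1.054 × 0.4404 = 0.46 km/s.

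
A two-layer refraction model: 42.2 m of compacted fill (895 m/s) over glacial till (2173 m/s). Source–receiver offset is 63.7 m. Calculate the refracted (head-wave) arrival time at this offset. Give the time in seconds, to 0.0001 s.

0.1152 s

θ_c = arcsin(V₁/V₂) = arcsin(895/2173) = 24.32°, cos θ_c = 0.9112.
Intercept time tᵢ = 2h cos θ_c / V₁ = 2·42.2·0.9112/895 = 0.08593 s.
t = x/V₂ + tᵢ = 63.7/2173 + 0.08593 = 0.11525 s.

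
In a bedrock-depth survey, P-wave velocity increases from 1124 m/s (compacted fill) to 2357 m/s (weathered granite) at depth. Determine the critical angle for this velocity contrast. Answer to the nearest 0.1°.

28.5°

Critical incidence: sin θ_c = V₁/V₂ = 1124/2357 = 0.4769.
θ_c = arcsin 0.4769 = 28.48°.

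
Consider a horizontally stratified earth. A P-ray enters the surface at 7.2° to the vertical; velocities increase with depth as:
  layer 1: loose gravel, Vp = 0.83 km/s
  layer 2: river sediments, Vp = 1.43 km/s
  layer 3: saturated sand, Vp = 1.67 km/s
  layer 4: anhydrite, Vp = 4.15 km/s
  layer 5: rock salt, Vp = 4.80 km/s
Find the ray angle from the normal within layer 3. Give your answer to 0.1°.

14.6°

Snell's law across each interface conserves sin θ / V, so sin θ_3 = V_3·sin θ₁/V₁.
sin θ_3 = 1.67 × sin 7.2° / 0.83 = 0.2522.
θ_3 = arcsin 0.2522 = 14.61°.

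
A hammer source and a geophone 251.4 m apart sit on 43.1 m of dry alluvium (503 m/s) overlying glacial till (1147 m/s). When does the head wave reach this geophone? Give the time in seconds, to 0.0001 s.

0.3732 s

θ_c = arcsin(V₁/V₂) = arcsin(503/1147) = 26.01°, cos θ_c = 0.8987.
Intercept time tᵢ = 2h cos θ_c / V₁ = 2·43.1·0.8987/503 = 0.15401 s.
t = x/V₂ + tᵢ = 251.4/1147 + 0.15401 = 0.37319 s.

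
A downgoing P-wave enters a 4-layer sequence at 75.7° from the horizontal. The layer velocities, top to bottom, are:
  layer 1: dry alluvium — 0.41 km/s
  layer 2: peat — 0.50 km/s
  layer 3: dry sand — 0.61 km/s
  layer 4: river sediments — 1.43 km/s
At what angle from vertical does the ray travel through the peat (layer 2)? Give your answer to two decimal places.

From the normal: θ₁ = 90° − 75.7° = 14.3°.
Ray parameter p = sin 14.3° / 0.41 = 6.0244e-01 s/km.
sin θ_2 = p·V_2 = 6.0244e-01 × 0.50 = 0.3012.
θ_2 = arcsin 0.3012 = 17.53°.

17.53°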